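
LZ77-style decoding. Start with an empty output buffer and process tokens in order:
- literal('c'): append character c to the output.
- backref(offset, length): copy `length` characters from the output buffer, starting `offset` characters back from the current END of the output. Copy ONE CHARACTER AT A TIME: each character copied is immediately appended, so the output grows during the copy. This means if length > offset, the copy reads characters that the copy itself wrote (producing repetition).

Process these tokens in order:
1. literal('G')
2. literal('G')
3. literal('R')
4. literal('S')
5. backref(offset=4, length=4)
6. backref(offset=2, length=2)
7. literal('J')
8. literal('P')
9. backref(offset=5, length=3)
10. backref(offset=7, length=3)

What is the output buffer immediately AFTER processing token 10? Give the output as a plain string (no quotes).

Answer: GGRSGGRSRSJPSRSRSJ

Derivation:
Token 1: literal('G'). Output: "G"
Token 2: literal('G'). Output: "GG"
Token 3: literal('R'). Output: "GGR"
Token 4: literal('S'). Output: "GGRS"
Token 5: backref(off=4, len=4). Copied 'GGRS' from pos 0. Output: "GGRSGGRS"
Token 6: backref(off=2, len=2). Copied 'RS' from pos 6. Output: "GGRSGGRSRS"
Token 7: literal('J'). Output: "GGRSGGRSRSJ"
Token 8: literal('P'). Output: "GGRSGGRSRSJP"
Token 9: backref(off=5, len=3). Copied 'SRS' from pos 7. Output: "GGRSGGRSRSJPSRS"
Token 10: backref(off=7, len=3). Copied 'RSJ' from pos 8. Output: "GGRSGGRSRSJPSRSRSJ"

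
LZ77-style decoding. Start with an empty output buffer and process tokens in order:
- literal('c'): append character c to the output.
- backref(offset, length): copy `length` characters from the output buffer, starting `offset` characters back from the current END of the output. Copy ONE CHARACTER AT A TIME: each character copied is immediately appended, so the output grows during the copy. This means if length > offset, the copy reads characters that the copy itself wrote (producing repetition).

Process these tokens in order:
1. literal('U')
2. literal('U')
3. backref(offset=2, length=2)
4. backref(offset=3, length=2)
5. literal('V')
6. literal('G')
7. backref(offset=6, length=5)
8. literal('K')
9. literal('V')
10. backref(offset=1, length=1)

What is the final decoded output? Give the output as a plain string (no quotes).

Answer: UUUUUUVGUUUUVKVV

Derivation:
Token 1: literal('U'). Output: "U"
Token 2: literal('U'). Output: "UU"
Token 3: backref(off=2, len=2). Copied 'UU' from pos 0. Output: "UUUU"
Token 4: backref(off=3, len=2). Copied 'UU' from pos 1. Output: "UUUUUU"
Token 5: literal('V'). Output: "UUUUUUV"
Token 6: literal('G'). Output: "UUUUUUVG"
Token 7: backref(off=6, len=5). Copied 'UUUUV' from pos 2. Output: "UUUUUUVGUUUUV"
Token 8: literal('K'). Output: "UUUUUUVGUUUUVK"
Token 9: literal('V'). Output: "UUUUUUVGUUUUVKV"
Token 10: backref(off=1, len=1). Copied 'V' from pos 14. Output: "UUUUUUVGUUUUVKVV"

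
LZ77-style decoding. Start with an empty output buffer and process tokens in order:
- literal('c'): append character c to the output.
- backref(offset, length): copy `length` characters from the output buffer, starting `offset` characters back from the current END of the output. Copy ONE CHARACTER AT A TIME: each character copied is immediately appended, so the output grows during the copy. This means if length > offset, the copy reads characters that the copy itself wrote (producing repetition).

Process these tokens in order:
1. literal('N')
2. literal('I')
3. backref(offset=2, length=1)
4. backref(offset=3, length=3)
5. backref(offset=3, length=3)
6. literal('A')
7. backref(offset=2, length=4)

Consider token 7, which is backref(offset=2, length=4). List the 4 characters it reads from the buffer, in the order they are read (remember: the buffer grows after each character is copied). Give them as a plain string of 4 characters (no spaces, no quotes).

Answer: NANA

Derivation:
Token 1: literal('N'). Output: "N"
Token 2: literal('I'). Output: "NI"
Token 3: backref(off=2, len=1). Copied 'N' from pos 0. Output: "NIN"
Token 4: backref(off=3, len=3). Copied 'NIN' from pos 0. Output: "NINNIN"
Token 5: backref(off=3, len=3). Copied 'NIN' from pos 3. Output: "NINNINNIN"
Token 6: literal('A'). Output: "NINNINNINA"
Token 7: backref(off=2, len=4). Buffer before: "NINNINNINA" (len 10)
  byte 1: read out[8]='N', append. Buffer now: "NINNINNINAN"
  byte 2: read out[9]='A', append. Buffer now: "NINNINNINANA"
  byte 3: read out[10]='N', append. Buffer now: "NINNINNINANAN"
  byte 4: read out[11]='A', append. Buffer now: "NINNINNINANANA"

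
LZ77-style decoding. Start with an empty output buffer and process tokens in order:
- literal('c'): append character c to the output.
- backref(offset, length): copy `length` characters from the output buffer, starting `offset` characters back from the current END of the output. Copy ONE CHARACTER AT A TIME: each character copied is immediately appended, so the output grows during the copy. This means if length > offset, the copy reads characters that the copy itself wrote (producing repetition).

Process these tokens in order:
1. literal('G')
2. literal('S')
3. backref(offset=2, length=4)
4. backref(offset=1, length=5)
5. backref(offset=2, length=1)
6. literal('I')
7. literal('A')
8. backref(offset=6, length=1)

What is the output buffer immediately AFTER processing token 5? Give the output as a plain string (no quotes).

Answer: GSGSGSSSSSSS

Derivation:
Token 1: literal('G'). Output: "G"
Token 2: literal('S'). Output: "GS"
Token 3: backref(off=2, len=4) (overlapping!). Copied 'GSGS' from pos 0. Output: "GSGSGS"
Token 4: backref(off=1, len=5) (overlapping!). Copied 'SSSSS' from pos 5. Output: "GSGSGSSSSSS"
Token 5: backref(off=2, len=1). Copied 'S' from pos 9. Output: "GSGSGSSSSSSS"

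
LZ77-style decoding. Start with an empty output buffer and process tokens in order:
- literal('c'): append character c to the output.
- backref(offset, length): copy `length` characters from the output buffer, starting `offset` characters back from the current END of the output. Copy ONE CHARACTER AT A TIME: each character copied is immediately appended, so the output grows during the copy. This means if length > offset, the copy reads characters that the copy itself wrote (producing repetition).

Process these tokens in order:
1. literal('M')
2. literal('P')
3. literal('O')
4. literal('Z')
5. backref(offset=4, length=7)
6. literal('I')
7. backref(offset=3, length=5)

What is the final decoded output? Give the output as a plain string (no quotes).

Answer: MPOZMPOZMPOIPOIPO

Derivation:
Token 1: literal('M'). Output: "M"
Token 2: literal('P'). Output: "MP"
Token 3: literal('O'). Output: "MPO"
Token 4: literal('Z'). Output: "MPOZ"
Token 5: backref(off=4, len=7) (overlapping!). Copied 'MPOZMPO' from pos 0. Output: "MPOZMPOZMPO"
Token 6: literal('I'). Output: "MPOZMPOZMPOI"
Token 7: backref(off=3, len=5) (overlapping!). Copied 'POIPO' from pos 9. Output: "MPOZMPOZMPOIPOIPO"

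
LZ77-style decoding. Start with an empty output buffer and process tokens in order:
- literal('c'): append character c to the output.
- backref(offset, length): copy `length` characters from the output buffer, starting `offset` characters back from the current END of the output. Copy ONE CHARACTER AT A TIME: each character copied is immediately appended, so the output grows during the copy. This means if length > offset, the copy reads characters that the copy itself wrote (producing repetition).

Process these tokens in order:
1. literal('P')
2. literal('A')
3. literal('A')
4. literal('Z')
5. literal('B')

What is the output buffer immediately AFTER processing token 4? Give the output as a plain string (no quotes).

Token 1: literal('P'). Output: "P"
Token 2: literal('A'). Output: "PA"
Token 3: literal('A'). Output: "PAA"
Token 4: literal('Z'). Output: "PAAZ"

Answer: PAAZ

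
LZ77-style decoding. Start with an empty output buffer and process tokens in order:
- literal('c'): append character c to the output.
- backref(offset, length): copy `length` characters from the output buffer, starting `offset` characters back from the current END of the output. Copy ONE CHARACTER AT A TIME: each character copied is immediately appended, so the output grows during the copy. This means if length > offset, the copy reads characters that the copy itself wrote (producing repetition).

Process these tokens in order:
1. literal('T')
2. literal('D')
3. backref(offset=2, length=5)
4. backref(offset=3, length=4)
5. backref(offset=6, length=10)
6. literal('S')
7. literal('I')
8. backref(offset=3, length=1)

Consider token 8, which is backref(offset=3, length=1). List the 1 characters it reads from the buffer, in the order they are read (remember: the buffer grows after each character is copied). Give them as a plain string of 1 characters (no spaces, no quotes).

Answer: D

Derivation:
Token 1: literal('T'). Output: "T"
Token 2: literal('D'). Output: "TD"
Token 3: backref(off=2, len=5) (overlapping!). Copied 'TDTDT' from pos 0. Output: "TDTDTDT"
Token 4: backref(off=3, len=4) (overlapping!). Copied 'TDTT' from pos 4. Output: "TDTDTDTTDTT"
Token 5: backref(off=6, len=10) (overlapping!). Copied 'DTTDTTDTTD' from pos 5. Output: "TDTDTDTTDTTDTTDTTDTTD"
Token 6: literal('S'). Output: "TDTDTDTTDTTDTTDTTDTTDS"
Token 7: literal('I'). Output: "TDTDTDTTDTTDTTDTTDTTDSI"
Token 8: backref(off=3, len=1). Buffer before: "TDTDTDTTDTTDTTDTTDTTDSI" (len 23)
  byte 1: read out[20]='D', append. Buffer now: "TDTDTDTTDTTDTTDTTDTTDSID"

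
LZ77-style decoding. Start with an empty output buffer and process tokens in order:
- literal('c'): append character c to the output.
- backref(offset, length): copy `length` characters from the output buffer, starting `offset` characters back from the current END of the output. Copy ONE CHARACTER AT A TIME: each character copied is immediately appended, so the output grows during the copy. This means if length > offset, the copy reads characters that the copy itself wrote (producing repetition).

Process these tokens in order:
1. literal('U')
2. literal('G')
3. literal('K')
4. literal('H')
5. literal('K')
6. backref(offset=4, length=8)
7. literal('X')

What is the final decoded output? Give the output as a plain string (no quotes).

Answer: UGKHKGKHKGKHKX

Derivation:
Token 1: literal('U'). Output: "U"
Token 2: literal('G'). Output: "UG"
Token 3: literal('K'). Output: "UGK"
Token 4: literal('H'). Output: "UGKH"
Token 5: literal('K'). Output: "UGKHK"
Token 6: backref(off=4, len=8) (overlapping!). Copied 'GKHKGKHK' from pos 1. Output: "UGKHKGKHKGKHK"
Token 7: literal('X'). Output: "UGKHKGKHKGKHKX"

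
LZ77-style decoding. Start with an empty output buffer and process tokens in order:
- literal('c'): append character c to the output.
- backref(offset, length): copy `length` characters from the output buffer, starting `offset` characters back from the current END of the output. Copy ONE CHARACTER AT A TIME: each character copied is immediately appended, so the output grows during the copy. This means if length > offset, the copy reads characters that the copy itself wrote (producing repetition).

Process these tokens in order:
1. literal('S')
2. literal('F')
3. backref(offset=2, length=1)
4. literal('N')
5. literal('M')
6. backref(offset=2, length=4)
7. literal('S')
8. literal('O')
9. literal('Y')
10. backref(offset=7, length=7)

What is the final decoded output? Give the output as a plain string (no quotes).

Token 1: literal('S'). Output: "S"
Token 2: literal('F'). Output: "SF"
Token 3: backref(off=2, len=1). Copied 'S' from pos 0. Output: "SFS"
Token 4: literal('N'). Output: "SFSN"
Token 5: literal('M'). Output: "SFSNM"
Token 6: backref(off=2, len=4) (overlapping!). Copied 'NMNM' from pos 3. Output: "SFSNMNMNM"
Token 7: literal('S'). Output: "SFSNMNMNMS"
Token 8: literal('O'). Output: "SFSNMNMNMSO"
Token 9: literal('Y'). Output: "SFSNMNMNMSOY"
Token 10: backref(off=7, len=7). Copied 'NMNMSOY' from pos 5. Output: "SFSNMNMNMSOYNMNMSOY"

Answer: SFSNMNMNMSOYNMNMSOY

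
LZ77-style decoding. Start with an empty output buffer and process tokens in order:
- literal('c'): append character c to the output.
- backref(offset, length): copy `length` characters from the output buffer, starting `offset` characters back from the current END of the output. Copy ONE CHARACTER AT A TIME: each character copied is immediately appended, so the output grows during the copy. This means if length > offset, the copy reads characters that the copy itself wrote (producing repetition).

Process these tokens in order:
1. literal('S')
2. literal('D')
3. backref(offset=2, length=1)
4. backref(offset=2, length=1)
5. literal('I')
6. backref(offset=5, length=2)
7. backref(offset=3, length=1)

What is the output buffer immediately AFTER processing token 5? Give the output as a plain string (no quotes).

Answer: SDSDI

Derivation:
Token 1: literal('S'). Output: "S"
Token 2: literal('D'). Output: "SD"
Token 3: backref(off=2, len=1). Copied 'S' from pos 0. Output: "SDS"
Token 4: backref(off=2, len=1). Copied 'D' from pos 1. Output: "SDSD"
Token 5: literal('I'). Output: "SDSDI"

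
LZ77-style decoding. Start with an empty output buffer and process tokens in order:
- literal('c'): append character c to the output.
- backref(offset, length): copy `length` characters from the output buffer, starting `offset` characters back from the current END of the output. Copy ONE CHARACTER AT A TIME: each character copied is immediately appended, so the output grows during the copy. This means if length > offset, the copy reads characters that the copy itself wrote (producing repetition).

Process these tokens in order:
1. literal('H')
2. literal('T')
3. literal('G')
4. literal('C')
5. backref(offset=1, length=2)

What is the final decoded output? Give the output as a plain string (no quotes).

Token 1: literal('H'). Output: "H"
Token 2: literal('T'). Output: "HT"
Token 3: literal('G'). Output: "HTG"
Token 4: literal('C'). Output: "HTGC"
Token 5: backref(off=1, len=2) (overlapping!). Copied 'CC' from pos 3. Output: "HTGCCC"

Answer: HTGCCC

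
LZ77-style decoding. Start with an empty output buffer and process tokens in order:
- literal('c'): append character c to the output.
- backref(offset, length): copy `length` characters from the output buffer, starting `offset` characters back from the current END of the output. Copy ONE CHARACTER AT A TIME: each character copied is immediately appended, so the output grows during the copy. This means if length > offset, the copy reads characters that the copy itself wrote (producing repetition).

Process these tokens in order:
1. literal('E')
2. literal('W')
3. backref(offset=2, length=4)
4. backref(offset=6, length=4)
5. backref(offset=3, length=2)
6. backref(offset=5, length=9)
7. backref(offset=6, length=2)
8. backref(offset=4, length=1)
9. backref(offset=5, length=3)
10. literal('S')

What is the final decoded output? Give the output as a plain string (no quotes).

Token 1: literal('E'). Output: "E"
Token 2: literal('W'). Output: "EW"
Token 3: backref(off=2, len=4) (overlapping!). Copied 'EWEW' from pos 0. Output: "EWEWEW"
Token 4: backref(off=6, len=4). Copied 'EWEW' from pos 0. Output: "EWEWEWEWEW"
Token 5: backref(off=3, len=2). Copied 'WE' from pos 7. Output: "EWEWEWEWEWWE"
Token 6: backref(off=5, len=9) (overlapping!). Copied 'WEWWEWEWW' from pos 7. Output: "EWEWEWEWEWWEWEWWEWEWW"
Token 7: backref(off=6, len=2). Copied 'WE' from pos 15. Output: "EWEWEWEWEWWEWEWWEWEWWWE"
Token 8: backref(off=4, len=1). Copied 'W' from pos 19. Output: "EWEWEWEWEWWEWEWWEWEWWWEW"
Token 9: backref(off=5, len=3). Copied 'WWW' from pos 19. Output: "EWEWEWEWEWWEWEWWEWEWWWEWWWW"
Token 10: literal('S'). Output: "EWEWEWEWEWWEWEWWEWEWWWEWWWWS"

Answer: EWEWEWEWEWWEWEWWEWEWWWEWWWWS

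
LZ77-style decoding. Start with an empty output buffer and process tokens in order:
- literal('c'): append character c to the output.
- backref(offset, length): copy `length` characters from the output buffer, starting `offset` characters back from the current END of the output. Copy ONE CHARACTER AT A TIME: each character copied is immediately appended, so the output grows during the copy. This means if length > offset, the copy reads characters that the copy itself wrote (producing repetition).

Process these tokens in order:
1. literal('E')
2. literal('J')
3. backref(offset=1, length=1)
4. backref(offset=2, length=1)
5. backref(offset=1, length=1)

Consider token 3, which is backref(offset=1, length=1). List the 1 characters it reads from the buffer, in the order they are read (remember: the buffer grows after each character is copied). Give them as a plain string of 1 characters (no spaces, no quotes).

Token 1: literal('E'). Output: "E"
Token 2: literal('J'). Output: "EJ"
Token 3: backref(off=1, len=1). Buffer before: "EJ" (len 2)
  byte 1: read out[1]='J', append. Buffer now: "EJJ"

Answer: J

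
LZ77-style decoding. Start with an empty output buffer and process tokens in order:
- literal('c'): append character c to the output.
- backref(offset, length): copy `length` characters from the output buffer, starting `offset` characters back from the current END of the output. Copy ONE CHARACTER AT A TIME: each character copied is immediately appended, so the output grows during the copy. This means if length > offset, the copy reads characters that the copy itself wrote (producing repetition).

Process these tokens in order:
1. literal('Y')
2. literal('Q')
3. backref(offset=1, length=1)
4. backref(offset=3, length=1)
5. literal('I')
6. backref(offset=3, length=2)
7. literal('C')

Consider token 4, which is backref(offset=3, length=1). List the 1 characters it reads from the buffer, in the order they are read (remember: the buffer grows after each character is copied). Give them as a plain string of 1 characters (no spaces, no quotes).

Answer: Y

Derivation:
Token 1: literal('Y'). Output: "Y"
Token 2: literal('Q'). Output: "YQ"
Token 3: backref(off=1, len=1). Copied 'Q' from pos 1. Output: "YQQ"
Token 4: backref(off=3, len=1). Buffer before: "YQQ" (len 3)
  byte 1: read out[0]='Y', append. Buffer now: "YQQY"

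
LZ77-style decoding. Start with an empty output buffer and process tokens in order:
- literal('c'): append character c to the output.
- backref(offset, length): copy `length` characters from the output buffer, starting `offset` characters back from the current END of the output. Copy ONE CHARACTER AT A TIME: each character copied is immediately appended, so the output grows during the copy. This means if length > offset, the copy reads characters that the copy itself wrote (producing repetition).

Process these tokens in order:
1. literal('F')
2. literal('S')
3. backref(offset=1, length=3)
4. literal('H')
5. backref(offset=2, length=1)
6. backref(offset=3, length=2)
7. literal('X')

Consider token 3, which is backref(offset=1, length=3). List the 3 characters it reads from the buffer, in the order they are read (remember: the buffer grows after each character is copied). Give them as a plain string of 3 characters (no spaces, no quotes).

Token 1: literal('F'). Output: "F"
Token 2: literal('S'). Output: "FS"
Token 3: backref(off=1, len=3). Buffer before: "FS" (len 2)
  byte 1: read out[1]='S', append. Buffer now: "FSS"
  byte 2: read out[2]='S', append. Buffer now: "FSSS"
  byte 3: read out[3]='S', append. Buffer now: "FSSSS"

Answer: SSS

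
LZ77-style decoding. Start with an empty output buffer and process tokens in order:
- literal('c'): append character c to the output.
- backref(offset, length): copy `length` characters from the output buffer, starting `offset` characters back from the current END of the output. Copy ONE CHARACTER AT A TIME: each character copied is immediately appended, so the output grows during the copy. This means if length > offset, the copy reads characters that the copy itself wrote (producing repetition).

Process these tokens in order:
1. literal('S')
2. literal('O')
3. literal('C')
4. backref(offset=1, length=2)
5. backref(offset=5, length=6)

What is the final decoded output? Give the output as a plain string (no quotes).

Token 1: literal('S'). Output: "S"
Token 2: literal('O'). Output: "SO"
Token 3: literal('C'). Output: "SOC"
Token 4: backref(off=1, len=2) (overlapping!). Copied 'CC' from pos 2. Output: "SOCCC"
Token 5: backref(off=5, len=6) (overlapping!). Copied 'SOCCCS' from pos 0. Output: "SOCCCSOCCCS"

Answer: SOCCCSOCCCS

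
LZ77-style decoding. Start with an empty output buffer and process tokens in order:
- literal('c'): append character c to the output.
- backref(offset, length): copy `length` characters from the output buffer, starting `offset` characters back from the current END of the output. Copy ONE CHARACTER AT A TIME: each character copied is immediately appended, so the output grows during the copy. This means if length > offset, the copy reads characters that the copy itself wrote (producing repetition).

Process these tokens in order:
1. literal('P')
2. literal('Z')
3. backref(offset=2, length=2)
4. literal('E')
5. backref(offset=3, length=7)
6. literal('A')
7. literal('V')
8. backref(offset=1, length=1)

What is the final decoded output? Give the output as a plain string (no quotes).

Answer: PZPZEPZEPZEPAVV

Derivation:
Token 1: literal('P'). Output: "P"
Token 2: literal('Z'). Output: "PZ"
Token 3: backref(off=2, len=2). Copied 'PZ' from pos 0. Output: "PZPZ"
Token 4: literal('E'). Output: "PZPZE"
Token 5: backref(off=3, len=7) (overlapping!). Copied 'PZEPZEP' from pos 2. Output: "PZPZEPZEPZEP"
Token 6: literal('A'). Output: "PZPZEPZEPZEPA"
Token 7: literal('V'). Output: "PZPZEPZEPZEPAV"
Token 8: backref(off=1, len=1). Copied 'V' from pos 13. Output: "PZPZEPZEPZEPAVV"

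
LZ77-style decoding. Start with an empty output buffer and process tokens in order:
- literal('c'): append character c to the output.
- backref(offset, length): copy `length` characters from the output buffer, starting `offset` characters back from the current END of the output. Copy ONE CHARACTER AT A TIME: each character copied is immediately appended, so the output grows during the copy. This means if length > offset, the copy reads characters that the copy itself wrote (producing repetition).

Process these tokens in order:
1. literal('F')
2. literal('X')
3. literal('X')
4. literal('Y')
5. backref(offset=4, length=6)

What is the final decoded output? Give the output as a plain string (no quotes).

Token 1: literal('F'). Output: "F"
Token 2: literal('X'). Output: "FX"
Token 3: literal('X'). Output: "FXX"
Token 4: literal('Y'). Output: "FXXY"
Token 5: backref(off=4, len=6) (overlapping!). Copied 'FXXYFX' from pos 0. Output: "FXXYFXXYFX"

Answer: FXXYFXXYFX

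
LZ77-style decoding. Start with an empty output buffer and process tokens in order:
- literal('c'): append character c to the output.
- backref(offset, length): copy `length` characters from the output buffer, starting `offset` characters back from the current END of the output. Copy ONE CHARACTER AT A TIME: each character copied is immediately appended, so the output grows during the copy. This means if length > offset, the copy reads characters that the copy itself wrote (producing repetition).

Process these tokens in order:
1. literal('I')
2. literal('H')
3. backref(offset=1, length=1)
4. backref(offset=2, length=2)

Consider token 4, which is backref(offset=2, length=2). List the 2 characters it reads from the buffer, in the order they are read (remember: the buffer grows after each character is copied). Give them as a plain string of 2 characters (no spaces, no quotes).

Token 1: literal('I'). Output: "I"
Token 2: literal('H'). Output: "IH"
Token 3: backref(off=1, len=1). Copied 'H' from pos 1. Output: "IHH"
Token 4: backref(off=2, len=2). Buffer before: "IHH" (len 3)
  byte 1: read out[1]='H', append. Buffer now: "IHHH"
  byte 2: read out[2]='H', append. Buffer now: "IHHHH"

Answer: HH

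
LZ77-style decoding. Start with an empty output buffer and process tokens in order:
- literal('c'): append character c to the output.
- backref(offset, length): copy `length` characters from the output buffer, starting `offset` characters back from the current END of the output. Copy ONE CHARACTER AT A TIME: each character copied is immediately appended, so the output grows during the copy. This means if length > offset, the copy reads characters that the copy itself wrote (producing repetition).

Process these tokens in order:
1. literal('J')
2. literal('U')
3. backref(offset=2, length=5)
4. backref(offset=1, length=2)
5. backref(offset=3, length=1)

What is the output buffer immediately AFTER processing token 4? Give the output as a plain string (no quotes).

Answer: JUJUJUJJJ

Derivation:
Token 1: literal('J'). Output: "J"
Token 2: literal('U'). Output: "JU"
Token 3: backref(off=2, len=5) (overlapping!). Copied 'JUJUJ' from pos 0. Output: "JUJUJUJ"
Token 4: backref(off=1, len=2) (overlapping!). Copied 'JJ' from pos 6. Output: "JUJUJUJJJ"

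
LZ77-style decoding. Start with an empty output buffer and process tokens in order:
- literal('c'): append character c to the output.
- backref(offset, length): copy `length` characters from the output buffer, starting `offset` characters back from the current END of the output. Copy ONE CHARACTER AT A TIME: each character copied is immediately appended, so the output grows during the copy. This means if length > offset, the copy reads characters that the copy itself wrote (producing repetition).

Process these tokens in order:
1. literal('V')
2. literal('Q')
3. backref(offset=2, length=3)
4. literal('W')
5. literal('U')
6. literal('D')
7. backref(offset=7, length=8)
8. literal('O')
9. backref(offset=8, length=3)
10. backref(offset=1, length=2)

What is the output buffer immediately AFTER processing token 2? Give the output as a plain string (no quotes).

Answer: VQ

Derivation:
Token 1: literal('V'). Output: "V"
Token 2: literal('Q'). Output: "VQ"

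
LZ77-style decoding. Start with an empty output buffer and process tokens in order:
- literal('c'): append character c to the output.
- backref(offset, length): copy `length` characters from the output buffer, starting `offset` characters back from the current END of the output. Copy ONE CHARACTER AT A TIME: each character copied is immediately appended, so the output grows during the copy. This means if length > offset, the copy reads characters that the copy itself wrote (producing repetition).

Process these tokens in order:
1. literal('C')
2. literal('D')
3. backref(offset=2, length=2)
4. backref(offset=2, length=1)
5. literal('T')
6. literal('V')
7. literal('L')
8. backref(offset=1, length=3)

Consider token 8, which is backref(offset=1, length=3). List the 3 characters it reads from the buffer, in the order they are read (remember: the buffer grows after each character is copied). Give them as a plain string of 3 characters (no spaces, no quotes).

Token 1: literal('C'). Output: "C"
Token 2: literal('D'). Output: "CD"
Token 3: backref(off=2, len=2). Copied 'CD' from pos 0. Output: "CDCD"
Token 4: backref(off=2, len=1). Copied 'C' from pos 2. Output: "CDCDC"
Token 5: literal('T'). Output: "CDCDCT"
Token 6: literal('V'). Output: "CDCDCTV"
Token 7: literal('L'). Output: "CDCDCTVL"
Token 8: backref(off=1, len=3). Buffer before: "CDCDCTVL" (len 8)
  byte 1: read out[7]='L', append. Buffer now: "CDCDCTVLL"
  byte 2: read out[8]='L', append. Buffer now: "CDCDCTVLLL"
  byte 3: read out[9]='L', append. Buffer now: "CDCDCTVLLLL"

Answer: LLL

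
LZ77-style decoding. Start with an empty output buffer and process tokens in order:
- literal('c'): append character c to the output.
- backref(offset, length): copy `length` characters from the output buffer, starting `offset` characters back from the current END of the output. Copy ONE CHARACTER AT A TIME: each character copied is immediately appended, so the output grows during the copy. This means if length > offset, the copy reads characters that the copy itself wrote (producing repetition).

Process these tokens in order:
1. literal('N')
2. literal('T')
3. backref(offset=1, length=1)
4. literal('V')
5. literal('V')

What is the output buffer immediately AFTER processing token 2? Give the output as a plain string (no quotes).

Token 1: literal('N'). Output: "N"
Token 2: literal('T'). Output: "NT"

Answer: NT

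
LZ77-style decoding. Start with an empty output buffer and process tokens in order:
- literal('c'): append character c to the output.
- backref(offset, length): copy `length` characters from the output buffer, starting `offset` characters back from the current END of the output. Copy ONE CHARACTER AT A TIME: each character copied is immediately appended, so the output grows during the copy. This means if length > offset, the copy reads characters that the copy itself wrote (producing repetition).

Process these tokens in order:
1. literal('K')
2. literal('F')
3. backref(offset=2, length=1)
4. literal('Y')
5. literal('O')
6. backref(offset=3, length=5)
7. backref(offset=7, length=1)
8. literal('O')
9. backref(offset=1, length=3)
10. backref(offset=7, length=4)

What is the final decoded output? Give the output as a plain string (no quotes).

Answer: KFKYOKYOKYYOOOOKYYO

Derivation:
Token 1: literal('K'). Output: "K"
Token 2: literal('F'). Output: "KF"
Token 3: backref(off=2, len=1). Copied 'K' from pos 0. Output: "KFK"
Token 4: literal('Y'). Output: "KFKY"
Token 5: literal('O'). Output: "KFKYO"
Token 6: backref(off=3, len=5) (overlapping!). Copied 'KYOKY' from pos 2. Output: "KFKYOKYOKY"
Token 7: backref(off=7, len=1). Copied 'Y' from pos 3. Output: "KFKYOKYOKYY"
Token 8: literal('O'). Output: "KFKYOKYOKYYO"
Token 9: backref(off=1, len=3) (overlapping!). Copied 'OOO' from pos 11. Output: "KFKYOKYOKYYOOOO"
Token 10: backref(off=7, len=4). Copied 'KYYO' from pos 8. Output: "KFKYOKYOKYYOOOOKYYO"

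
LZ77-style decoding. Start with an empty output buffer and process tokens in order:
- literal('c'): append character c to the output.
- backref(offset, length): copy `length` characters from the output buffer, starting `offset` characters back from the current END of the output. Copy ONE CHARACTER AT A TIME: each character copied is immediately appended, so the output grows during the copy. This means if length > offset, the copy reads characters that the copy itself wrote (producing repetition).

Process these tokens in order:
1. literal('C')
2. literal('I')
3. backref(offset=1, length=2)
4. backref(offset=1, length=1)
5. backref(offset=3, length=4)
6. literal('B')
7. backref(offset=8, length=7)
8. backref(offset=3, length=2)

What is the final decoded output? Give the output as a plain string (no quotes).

Token 1: literal('C'). Output: "C"
Token 2: literal('I'). Output: "CI"
Token 3: backref(off=1, len=2) (overlapping!). Copied 'II' from pos 1. Output: "CIII"
Token 4: backref(off=1, len=1). Copied 'I' from pos 3. Output: "CIIII"
Token 5: backref(off=3, len=4) (overlapping!). Copied 'IIII' from pos 2. Output: "CIIIIIIII"
Token 6: literal('B'). Output: "CIIIIIIIIB"
Token 7: backref(off=8, len=7). Copied 'IIIIIII' from pos 2. Output: "CIIIIIIIIBIIIIIII"
Token 8: backref(off=3, len=2). Copied 'II' from pos 14. Output: "CIIIIIIIIBIIIIIIIII"

Answer: CIIIIIIIIBIIIIIIIII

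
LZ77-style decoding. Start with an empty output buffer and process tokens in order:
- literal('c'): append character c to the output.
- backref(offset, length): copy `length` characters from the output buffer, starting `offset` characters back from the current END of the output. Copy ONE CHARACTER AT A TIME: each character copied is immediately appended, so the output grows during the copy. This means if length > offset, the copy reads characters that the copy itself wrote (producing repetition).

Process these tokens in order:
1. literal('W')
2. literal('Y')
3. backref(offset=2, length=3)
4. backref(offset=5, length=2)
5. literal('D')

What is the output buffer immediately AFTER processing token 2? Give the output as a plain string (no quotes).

Answer: WY

Derivation:
Token 1: literal('W'). Output: "W"
Token 2: literal('Y'). Output: "WY"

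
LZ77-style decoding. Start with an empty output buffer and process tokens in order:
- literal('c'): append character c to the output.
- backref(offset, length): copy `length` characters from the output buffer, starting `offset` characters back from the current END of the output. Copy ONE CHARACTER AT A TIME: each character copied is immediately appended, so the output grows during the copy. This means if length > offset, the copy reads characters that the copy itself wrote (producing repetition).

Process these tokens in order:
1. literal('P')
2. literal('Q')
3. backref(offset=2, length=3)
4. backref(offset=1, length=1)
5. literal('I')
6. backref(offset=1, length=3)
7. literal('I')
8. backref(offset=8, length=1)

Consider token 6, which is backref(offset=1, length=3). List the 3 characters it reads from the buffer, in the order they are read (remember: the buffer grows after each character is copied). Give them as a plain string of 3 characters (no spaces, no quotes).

Answer: III

Derivation:
Token 1: literal('P'). Output: "P"
Token 2: literal('Q'). Output: "PQ"
Token 3: backref(off=2, len=3) (overlapping!). Copied 'PQP' from pos 0. Output: "PQPQP"
Token 4: backref(off=1, len=1). Copied 'P' from pos 4. Output: "PQPQPP"
Token 5: literal('I'). Output: "PQPQPPI"
Token 6: backref(off=1, len=3). Buffer before: "PQPQPPI" (len 7)
  byte 1: read out[6]='I', append. Buffer now: "PQPQPPII"
  byte 2: read out[7]='I', append. Buffer now: "PQPQPPIII"
  byte 3: read out[8]='I', append. Buffer now: "PQPQPPIIII"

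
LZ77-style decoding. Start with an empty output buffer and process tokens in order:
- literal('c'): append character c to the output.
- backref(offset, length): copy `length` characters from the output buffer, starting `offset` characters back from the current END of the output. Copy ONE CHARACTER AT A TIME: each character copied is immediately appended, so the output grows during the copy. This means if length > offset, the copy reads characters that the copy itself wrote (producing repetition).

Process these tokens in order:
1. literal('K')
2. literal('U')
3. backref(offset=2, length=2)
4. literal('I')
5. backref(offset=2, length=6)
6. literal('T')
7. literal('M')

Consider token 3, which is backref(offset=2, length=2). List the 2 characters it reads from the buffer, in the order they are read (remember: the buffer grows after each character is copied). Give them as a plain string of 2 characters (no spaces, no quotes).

Token 1: literal('K'). Output: "K"
Token 2: literal('U'). Output: "KU"
Token 3: backref(off=2, len=2). Buffer before: "KU" (len 2)
  byte 1: read out[0]='K', append. Buffer now: "KUK"
  byte 2: read out[1]='U', append. Buffer now: "KUKU"

Answer: KU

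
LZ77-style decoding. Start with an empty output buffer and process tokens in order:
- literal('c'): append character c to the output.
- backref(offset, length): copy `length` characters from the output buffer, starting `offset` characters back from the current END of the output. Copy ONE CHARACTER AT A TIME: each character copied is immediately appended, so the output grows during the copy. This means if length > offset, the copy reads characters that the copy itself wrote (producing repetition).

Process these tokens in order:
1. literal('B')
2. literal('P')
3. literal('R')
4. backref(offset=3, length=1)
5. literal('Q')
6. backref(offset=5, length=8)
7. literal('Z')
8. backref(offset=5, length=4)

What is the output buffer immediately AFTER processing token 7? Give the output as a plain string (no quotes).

Token 1: literal('B'). Output: "B"
Token 2: literal('P'). Output: "BP"
Token 3: literal('R'). Output: "BPR"
Token 4: backref(off=3, len=1). Copied 'B' from pos 0. Output: "BPRB"
Token 5: literal('Q'). Output: "BPRBQ"
Token 6: backref(off=5, len=8) (overlapping!). Copied 'BPRBQBPR' from pos 0. Output: "BPRBQBPRBQBPR"
Token 7: literal('Z'). Output: "BPRBQBPRBQBPRZ"

Answer: BPRBQBPRBQBPRZ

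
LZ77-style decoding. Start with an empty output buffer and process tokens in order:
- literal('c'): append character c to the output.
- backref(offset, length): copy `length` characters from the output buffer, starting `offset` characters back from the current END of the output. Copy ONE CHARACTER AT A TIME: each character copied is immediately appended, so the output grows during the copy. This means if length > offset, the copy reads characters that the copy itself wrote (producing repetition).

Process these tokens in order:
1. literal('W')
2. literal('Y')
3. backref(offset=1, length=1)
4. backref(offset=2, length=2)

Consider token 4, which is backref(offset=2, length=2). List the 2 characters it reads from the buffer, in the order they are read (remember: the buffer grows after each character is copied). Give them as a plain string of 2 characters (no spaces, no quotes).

Answer: YY

Derivation:
Token 1: literal('W'). Output: "W"
Token 2: literal('Y'). Output: "WY"
Token 3: backref(off=1, len=1). Copied 'Y' from pos 1. Output: "WYY"
Token 4: backref(off=2, len=2). Buffer before: "WYY" (len 3)
  byte 1: read out[1]='Y', append. Buffer now: "WYYY"
  byte 2: read out[2]='Y', append. Buffer now: "WYYYY"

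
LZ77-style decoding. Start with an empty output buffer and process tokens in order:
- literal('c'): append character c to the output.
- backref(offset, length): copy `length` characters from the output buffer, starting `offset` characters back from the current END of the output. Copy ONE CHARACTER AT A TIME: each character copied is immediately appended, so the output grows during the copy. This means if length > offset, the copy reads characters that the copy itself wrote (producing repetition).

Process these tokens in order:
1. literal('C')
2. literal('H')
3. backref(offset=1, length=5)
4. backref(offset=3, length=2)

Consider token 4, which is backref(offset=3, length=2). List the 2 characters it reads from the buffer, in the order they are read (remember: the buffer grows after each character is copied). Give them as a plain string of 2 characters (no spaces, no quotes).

Answer: HH

Derivation:
Token 1: literal('C'). Output: "C"
Token 2: literal('H'). Output: "CH"
Token 3: backref(off=1, len=5) (overlapping!). Copied 'HHHHH' from pos 1. Output: "CHHHHHH"
Token 4: backref(off=3, len=2). Buffer before: "CHHHHHH" (len 7)
  byte 1: read out[4]='H', append. Buffer now: "CHHHHHHH"
  byte 2: read out[5]='H', append. Buffer now: "CHHHHHHHH"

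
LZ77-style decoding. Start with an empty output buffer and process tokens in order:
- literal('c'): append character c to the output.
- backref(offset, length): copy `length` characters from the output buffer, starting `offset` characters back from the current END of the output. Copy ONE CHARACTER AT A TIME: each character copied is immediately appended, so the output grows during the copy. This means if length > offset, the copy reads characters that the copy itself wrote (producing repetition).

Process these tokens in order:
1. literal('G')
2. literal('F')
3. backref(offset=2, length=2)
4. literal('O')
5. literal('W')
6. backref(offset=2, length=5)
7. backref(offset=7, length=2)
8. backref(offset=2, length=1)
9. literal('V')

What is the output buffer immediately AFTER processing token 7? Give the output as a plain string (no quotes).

Answer: GFGFOWOWOWOOW

Derivation:
Token 1: literal('G'). Output: "G"
Token 2: literal('F'). Output: "GF"
Token 3: backref(off=2, len=2). Copied 'GF' from pos 0. Output: "GFGF"
Token 4: literal('O'). Output: "GFGFO"
Token 5: literal('W'). Output: "GFGFOW"
Token 6: backref(off=2, len=5) (overlapping!). Copied 'OWOWO' from pos 4. Output: "GFGFOWOWOWO"
Token 7: backref(off=7, len=2). Copied 'OW' from pos 4. Output: "GFGFOWOWOWOOW"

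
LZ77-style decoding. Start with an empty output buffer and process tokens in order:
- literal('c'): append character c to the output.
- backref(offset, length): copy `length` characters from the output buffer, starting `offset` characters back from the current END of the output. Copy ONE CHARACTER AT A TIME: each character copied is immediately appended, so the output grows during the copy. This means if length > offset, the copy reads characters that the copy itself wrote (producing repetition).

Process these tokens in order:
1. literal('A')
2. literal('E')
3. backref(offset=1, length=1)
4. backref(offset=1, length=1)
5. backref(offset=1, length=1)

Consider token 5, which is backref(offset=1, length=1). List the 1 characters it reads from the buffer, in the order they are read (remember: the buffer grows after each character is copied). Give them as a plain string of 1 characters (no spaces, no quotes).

Answer: E

Derivation:
Token 1: literal('A'). Output: "A"
Token 2: literal('E'). Output: "AE"
Token 3: backref(off=1, len=1). Copied 'E' from pos 1. Output: "AEE"
Token 4: backref(off=1, len=1). Copied 'E' from pos 2. Output: "AEEE"
Token 5: backref(off=1, len=1). Buffer before: "AEEE" (len 4)
  byte 1: read out[3]='E', append. Buffer now: "AEEEE"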